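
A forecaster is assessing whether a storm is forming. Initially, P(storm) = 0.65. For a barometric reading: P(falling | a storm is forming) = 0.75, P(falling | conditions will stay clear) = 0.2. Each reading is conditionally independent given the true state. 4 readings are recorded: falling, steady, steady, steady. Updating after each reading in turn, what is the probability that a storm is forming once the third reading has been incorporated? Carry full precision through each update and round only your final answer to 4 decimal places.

After 'falling': P(storm) = 0.75·0.6500 / (0.75·0.6500 + 0.2·0.3500) ≈ 0.8744
After 'steady': P(storm) = 0.25·0.8744 / (0.25·0.8744 + 0.8·0.1256) ≈ 0.6852
After 'steady': P(storm) = 0.25·0.6852 / (0.25·0.6852 + 0.8·0.3148) ≈ 0.4048

0.4048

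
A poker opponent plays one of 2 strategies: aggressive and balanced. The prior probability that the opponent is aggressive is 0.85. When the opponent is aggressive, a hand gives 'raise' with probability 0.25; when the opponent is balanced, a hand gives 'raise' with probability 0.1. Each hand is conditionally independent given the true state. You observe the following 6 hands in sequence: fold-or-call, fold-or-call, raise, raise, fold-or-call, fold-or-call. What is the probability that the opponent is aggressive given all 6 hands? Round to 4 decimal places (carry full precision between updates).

After 'fold-or-call': P(aggressive) = 0.75·0.8500 / (0.75·0.8500 + 0.9·0.1500) ≈ 0.8252
After 'fold-or-call': P(aggressive) = 0.75·0.8252 / (0.75·0.8252 + 0.9·0.1748) ≈ 0.7974
After 'raise': P(aggressive) = 0.25·0.7974 / (0.25·0.7974 + 0.1·0.2026) ≈ 0.9077
After 'raise': P(aggressive) = 0.25·0.9077 / (0.25·0.9077 + 0.1·0.0923) ≈ 0.9609
After 'fold-or-call': P(aggressive) = 0.75·0.9609 / (0.75·0.9609 + 0.9·0.0391) ≈ 0.9535
After 'fold-or-call': P(aggressive) = 0.75·0.9535 / (0.75·0.9535 + 0.9·0.0465) ≈ 0.9447

0.9447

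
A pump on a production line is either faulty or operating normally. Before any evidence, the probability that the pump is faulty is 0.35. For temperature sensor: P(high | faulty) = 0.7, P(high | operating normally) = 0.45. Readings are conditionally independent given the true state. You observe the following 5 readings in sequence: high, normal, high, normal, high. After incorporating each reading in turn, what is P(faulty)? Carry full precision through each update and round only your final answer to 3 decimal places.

0.376

Apply Bayes' rule sequentially, carrying P(faulty) forward.
After 'high': P(faulty) = 0.7·0.3500 / (0.7·0.3500 + 0.45·0.6500) ≈ 0.4558
After 'normal': P(faulty) = 0.3·0.4558 / (0.3·0.4558 + 0.55·0.5442) ≈ 0.3136
After 'high': P(faulty) = 0.7·0.3136 / (0.7·0.3136 + 0.45·0.6864) ≈ 0.4154
After 'normal': P(faulty) = 0.3·0.4154 / (0.3·0.4154 + 0.55·0.5846) ≈ 0.2794
After 'high': P(faulty) = 0.7·0.2794 / (0.7·0.2794 + 0.45·0.7206) ≈ 0.3762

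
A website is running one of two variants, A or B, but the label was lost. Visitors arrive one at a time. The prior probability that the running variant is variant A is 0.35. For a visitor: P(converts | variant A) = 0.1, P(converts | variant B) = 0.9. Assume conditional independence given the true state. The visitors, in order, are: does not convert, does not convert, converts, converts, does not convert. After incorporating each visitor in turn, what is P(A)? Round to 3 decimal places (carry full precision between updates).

0.829

After 'does not convert': P(A) = 0.9·0.3500 / (0.9·0.3500 + 0.1·0.6500) ≈ 0.8289
After 'does not convert': P(A) = 0.9·0.8289 / (0.9·0.8289 + 0.1·0.1711) ≈ 0.9776
After 'converts': P(A) = 0.1·0.9776 / (0.1·0.9776 + 0.9·0.0224) ≈ 0.8289
After 'converts': P(A) = 0.1·0.8289 / (0.1·0.8289 + 0.9·0.1711) ≈ 0.3500
After 'does not convert': P(A) = 0.9·0.3500 / (0.9·0.3500 + 0.1·0.6500) ≈ 0.8289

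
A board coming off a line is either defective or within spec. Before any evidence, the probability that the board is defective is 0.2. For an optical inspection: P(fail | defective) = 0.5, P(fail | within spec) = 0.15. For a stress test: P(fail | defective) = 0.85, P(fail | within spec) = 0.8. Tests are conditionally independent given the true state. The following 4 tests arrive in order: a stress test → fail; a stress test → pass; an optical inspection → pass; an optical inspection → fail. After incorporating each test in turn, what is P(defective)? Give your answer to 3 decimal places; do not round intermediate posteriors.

After a stress test='fail': P(defective) = 0.85·0.2000 / (0.85·0.2000 + 0.8·0.8000) ≈ 0.2099
After a stress test='pass': P(defective) = 0.15·0.2099 / (0.15·0.2099 + 0.2·0.7901) ≈ 0.1661
After an optical inspection='pass': P(defective) = 0.5·0.1661 / (0.5·0.1661 + 0.85·0.8339) ≈ 0.1049
After an optical inspection='fail': P(defective) = 0.5·0.1049 / (0.5·0.1049 + 0.15·0.8951) ≈ 0.2809

0.281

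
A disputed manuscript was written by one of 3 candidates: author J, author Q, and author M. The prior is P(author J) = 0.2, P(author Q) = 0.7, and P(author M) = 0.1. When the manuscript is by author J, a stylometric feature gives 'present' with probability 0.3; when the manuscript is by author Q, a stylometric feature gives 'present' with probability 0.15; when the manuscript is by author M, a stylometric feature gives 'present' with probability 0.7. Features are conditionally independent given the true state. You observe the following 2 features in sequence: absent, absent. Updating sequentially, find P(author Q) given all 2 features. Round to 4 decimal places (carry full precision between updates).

Each posterior becomes the prior for the next update.
After 'absent': normaliser = 0.7·0.2000 + 0.85·0.7000 + 0.3·0.1000; P(author J) ≈ 0.1830, P(author Q) ≈ 0.7778, P(author M) ≈ 0.0392
After 'absent': normaliser = 0.7·0.1830 + 0.85·0.7778 + 0.3·0.0392; P(author J) ≈ 0.1599, P(author Q) ≈ 0.8254, P(author M) ≈ 0.0147

0.8254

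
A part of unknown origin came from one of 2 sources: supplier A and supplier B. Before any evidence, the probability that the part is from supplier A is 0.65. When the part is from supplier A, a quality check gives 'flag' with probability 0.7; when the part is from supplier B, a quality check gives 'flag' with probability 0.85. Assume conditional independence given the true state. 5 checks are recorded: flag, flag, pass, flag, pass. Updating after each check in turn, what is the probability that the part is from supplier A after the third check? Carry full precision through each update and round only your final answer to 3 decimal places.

After 'flag': P(supplier A) = 0.7·0.6500 / (0.7·0.6500 + 0.85·0.3500) ≈ 0.6047
After 'flag': P(supplier A) = 0.7·0.6047 / (0.7·0.6047 + 0.85·0.3953) ≈ 0.5574
After 'pass': P(supplier A) = 0.3·0.5574 / (0.3·0.5574 + 0.15·0.4426) ≈ 0.7158

0.716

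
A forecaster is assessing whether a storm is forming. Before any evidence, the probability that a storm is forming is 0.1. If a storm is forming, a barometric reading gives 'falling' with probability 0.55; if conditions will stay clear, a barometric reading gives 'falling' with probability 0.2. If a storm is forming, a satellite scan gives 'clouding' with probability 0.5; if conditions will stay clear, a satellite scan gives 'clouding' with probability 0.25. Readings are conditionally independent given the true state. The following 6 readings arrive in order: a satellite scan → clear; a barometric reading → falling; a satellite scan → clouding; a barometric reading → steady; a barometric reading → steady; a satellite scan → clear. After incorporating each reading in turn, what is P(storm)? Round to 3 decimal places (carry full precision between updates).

0.079

After a satellite scan='clear': P(storm) = 0.5·0.1000 / (0.5·0.1000 + 0.75·0.9000) ≈ 0.0690
After a barometric reading='falling': P(storm) = 0.55·0.0690 / (0.55·0.0690 + 0.2·0.9310) ≈ 0.1692
After a satellite scan='clouding': P(storm) = 0.5·0.1692 / (0.5·0.1692 + 0.25·0.8308) ≈ 0.2895
After a barometric reading='steady': P(storm) = 0.45·0.2895 / (0.45·0.2895 + 0.8·0.7105) ≈ 0.1864
After a barometric reading='steady': P(storm) = 0.45·0.1864 / (0.45·0.1864 + 0.8·0.8136) ≈ 0.1142
After a satellite scan='clear': P(storm) = 0.5·0.1142 / (0.5·0.1142 + 0.75·0.8858) ≈ 0.0791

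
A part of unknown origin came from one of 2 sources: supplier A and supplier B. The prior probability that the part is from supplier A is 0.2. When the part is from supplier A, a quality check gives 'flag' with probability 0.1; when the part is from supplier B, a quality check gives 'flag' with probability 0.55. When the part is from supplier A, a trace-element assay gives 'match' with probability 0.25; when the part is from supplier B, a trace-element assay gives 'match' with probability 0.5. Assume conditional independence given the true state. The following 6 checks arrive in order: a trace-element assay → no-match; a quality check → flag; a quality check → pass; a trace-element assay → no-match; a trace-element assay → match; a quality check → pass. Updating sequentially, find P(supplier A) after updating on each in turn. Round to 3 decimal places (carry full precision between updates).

0.170

Each posterior becomes the prior for the next update.
After a trace-element assay='no-match': P(supplier A) = 0.75·0.2000 / (0.75·0.2000 + 0.5·0.8000) ≈ 0.2727
After a quality check='flag': P(supplier A) = 0.1·0.2727 / (0.1·0.2727 + 0.55·0.7273) ≈ 0.0638
After a quality check='pass': P(supplier A) = 0.9·0.0638 / (0.9·0.0638 + 0.45·0.9362) ≈ 0.1200
After a trace-element assay='no-match': P(supplier A) = 0.75·0.1200 / (0.75·0.1200 + 0.5·0.8800) ≈ 0.1698
After a trace-element assay='match': P(supplier A) = 0.25·0.1698 / (0.25·0.1698 + 0.5·0.8302) ≈ 0.0928
After a quality check='pass': P(supplier A) = 0.9·0.0928 / (0.9·0.0928 + 0.45·0.9072) ≈ 0.1698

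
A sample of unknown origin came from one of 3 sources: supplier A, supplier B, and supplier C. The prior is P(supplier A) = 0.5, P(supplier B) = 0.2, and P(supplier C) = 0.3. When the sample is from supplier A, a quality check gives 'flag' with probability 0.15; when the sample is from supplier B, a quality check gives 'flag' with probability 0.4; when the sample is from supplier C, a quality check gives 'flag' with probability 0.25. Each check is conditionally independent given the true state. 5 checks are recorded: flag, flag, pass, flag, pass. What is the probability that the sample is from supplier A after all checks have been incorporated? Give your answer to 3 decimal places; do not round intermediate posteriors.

0.144

After 'flag': normaliser = 0.15·0.5000 + 0.4·0.2000 + 0.25·0.3000; P(supplier A) ≈ 0.3261, P(supplier B) ≈ 0.3478, P(supplier C) ≈ 0.3261
After 'flag': normaliser = 0.15·0.3261 + 0.4·0.3478 + 0.25·0.3261; P(supplier A) ≈ 0.1815, P(supplier B) ≈ 0.5161, P(supplier C) ≈ 0.3024
After 'pass': normaliser = 0.85·0.1815 + 0.6·0.5161 + 0.75·0.3024; P(supplier A) ≈ 0.2233, P(supplier B) ≈ 0.4483, P(supplier C) ≈ 0.3284
After 'flag': normaliser = 0.15·0.2233 + 0.4·0.4483 + 0.25·0.3284; P(supplier A) ≈ 0.1136, P(supplier B) ≈ 0.6081, P(supplier C) ≈ 0.2784
After 'pass': normaliser = 0.85·0.1136 + 0.6·0.6081 + 0.75·0.2784; P(supplier A) ≈ 0.1440, P(supplier B) ≈ 0.5444, P(supplier C) ≈ 0.3115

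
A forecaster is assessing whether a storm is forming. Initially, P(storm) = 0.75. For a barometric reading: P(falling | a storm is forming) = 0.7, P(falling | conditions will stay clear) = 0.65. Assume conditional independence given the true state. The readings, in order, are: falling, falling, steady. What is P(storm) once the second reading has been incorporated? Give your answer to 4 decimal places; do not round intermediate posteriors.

0.7768

After 'falling': P(storm) = 0.7·0.7500 / (0.7·0.7500 + 0.65·0.2500) ≈ 0.7636
After 'falling': P(storm) = 0.7·0.7636 / (0.7·0.7636 + 0.65·0.2364) ≈ 0.7768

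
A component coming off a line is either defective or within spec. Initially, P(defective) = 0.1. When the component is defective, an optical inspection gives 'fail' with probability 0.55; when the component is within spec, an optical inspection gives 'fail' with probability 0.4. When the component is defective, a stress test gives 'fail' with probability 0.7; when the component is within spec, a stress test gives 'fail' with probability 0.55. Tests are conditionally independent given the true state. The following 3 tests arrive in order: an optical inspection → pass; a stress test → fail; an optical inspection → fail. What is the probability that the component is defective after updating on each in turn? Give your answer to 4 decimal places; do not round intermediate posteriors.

After an optical inspection='pass': P(defective) = 0.45·0.1000 / (0.45·0.1000 + 0.6·0.9000) ≈ 0.0769
After a stress test='fail': P(defective) = 0.7·0.0769 / (0.7·0.0769 + 0.55·0.9231) ≈ 0.0959
After an optical inspection='fail': P(defective) = 0.55·0.0959 / (0.55·0.0959 + 0.4·0.9041) ≈ 0.1273

0.1273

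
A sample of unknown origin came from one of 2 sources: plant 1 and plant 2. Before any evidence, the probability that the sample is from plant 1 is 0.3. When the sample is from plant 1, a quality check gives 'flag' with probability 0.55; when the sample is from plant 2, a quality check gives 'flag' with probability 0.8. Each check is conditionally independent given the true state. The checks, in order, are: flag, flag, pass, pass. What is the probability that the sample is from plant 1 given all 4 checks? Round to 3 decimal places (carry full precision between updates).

0.506

After 'flag': P(plant 1) = 0.55·0.3000 / (0.55·0.3000 + 0.8·0.7000) ≈ 0.2276
After 'flag': P(plant 1) = 0.55·0.2276 / (0.55·0.2276 + 0.8·0.7724) ≈ 0.1684
After 'pass': P(plant 1) = 0.45·0.1684 / (0.45·0.1684 + 0.2·0.8316) ≈ 0.3131
After 'pass': P(plant 1) = 0.45·0.3131 / (0.45·0.3131 + 0.2·0.6869) ≈ 0.5063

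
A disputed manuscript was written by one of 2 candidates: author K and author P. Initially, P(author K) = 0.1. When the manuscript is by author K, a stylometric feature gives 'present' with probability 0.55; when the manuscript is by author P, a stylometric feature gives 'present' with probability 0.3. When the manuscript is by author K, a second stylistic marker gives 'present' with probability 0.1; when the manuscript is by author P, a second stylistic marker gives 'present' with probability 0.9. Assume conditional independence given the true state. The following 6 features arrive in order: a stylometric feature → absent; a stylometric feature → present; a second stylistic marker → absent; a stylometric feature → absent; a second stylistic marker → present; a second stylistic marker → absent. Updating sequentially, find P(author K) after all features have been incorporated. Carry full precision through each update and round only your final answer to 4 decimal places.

Apply Bayes' rule sequentially, carrying P(author K) forward.
After a stylometric feature='absent': P(author K) = 0.45·0.1000 / (0.45·0.1000 + 0.7·0.9000) ≈ 0.0667
After a stylometric feature='present': P(author K) = 0.55·0.0667 / (0.55·0.0667 + 0.3·0.9333) ≈ 0.1158
After a second stylistic marker='absent': P(author K) = 0.9·0.1158 / (0.9·0.1158 + 0.1·0.8842) ≈ 0.5410
After a stylometric feature='absent': P(author K) = 0.45·0.5410 / (0.45·0.5410 + 0.7·0.4590) ≈ 0.4311
After a second stylistic marker='present': P(author K) = 0.1·0.4311 / (0.1·0.4311 + 0.9·0.5689) ≈ 0.0776
After a second stylistic marker='absent': P(author K) = 0.9·0.0776 / (0.9·0.0776 + 0.1·0.9224) ≈ 0.4311

0.4311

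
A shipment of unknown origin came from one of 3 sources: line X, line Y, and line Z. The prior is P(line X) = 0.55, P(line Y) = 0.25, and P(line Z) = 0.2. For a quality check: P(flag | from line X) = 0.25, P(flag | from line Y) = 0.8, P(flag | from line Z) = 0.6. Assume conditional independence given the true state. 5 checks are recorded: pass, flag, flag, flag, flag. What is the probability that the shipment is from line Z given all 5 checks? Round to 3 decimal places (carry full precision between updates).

Each posterior becomes the prior for the next update.
After 'pass': normaliser = 0.75·0.5500 + 0.2·0.2500 + 0.4·0.2000; P(line X) ≈ 0.7604, P(line Y) ≈ 0.0922, P(line Z) ≈ 0.1475
After 'flag': normaliser = 0.25·0.7604 + 0.8·0.0922 + 0.6·0.1475; P(line X) ≈ 0.5396, P(line Y) ≈ 0.2093, P(line Z) ≈ 0.2511
After 'flag': normaliser = 0.25·0.5396 + 0.8·0.2093 + 0.6·0.2511; P(line X) ≈ 0.2978, P(line Y) ≈ 0.3696, P(line Z) ≈ 0.3326
After 'flag': normaliser = 0.25·0.2978 + 0.8·0.3696 + 0.6·0.3326; P(line X) ≈ 0.1307, P(line Y) ≈ 0.5190, P(line Z) ≈ 0.3503
After 'flag': normaliser = 0.25·0.1307 + 0.8·0.5190 + 0.6·0.3503; P(line X) ≈ 0.0496, P(line Y) ≈ 0.6309, P(line Z) ≈ 0.3194

0.319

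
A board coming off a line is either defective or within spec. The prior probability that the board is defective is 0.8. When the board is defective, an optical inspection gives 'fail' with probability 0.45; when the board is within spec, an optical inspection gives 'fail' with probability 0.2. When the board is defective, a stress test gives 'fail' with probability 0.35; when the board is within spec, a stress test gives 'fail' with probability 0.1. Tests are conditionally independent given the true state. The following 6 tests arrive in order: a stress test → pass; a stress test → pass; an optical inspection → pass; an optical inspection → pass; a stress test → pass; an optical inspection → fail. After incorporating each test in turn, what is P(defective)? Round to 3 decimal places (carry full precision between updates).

After a stress test='pass': P(defective) = 0.65·0.8000 / (0.65·0.8000 + 0.9·0.2000) ≈ 0.7429
After a stress test='pass': P(defective) = 0.65·0.7429 / (0.65·0.7429 + 0.9·0.2571) ≈ 0.6760
After an optical inspection='pass': P(defective) = 0.55·0.6760 / (0.55·0.6760 + 0.8·0.3240) ≈ 0.5892
After an optical inspection='pass': P(defective) = 0.55·0.5892 / (0.55·0.5892 + 0.8·0.4108) ≈ 0.4965
After a stress test='pass': P(defective) = 0.65·0.4965 / (0.65·0.4965 + 0.9·0.5035) ≈ 0.4160
After an optical inspection='fail': P(defective) = 0.45·0.4160 / (0.45·0.4160 + 0.2·0.5840) ≈ 0.6158

0.616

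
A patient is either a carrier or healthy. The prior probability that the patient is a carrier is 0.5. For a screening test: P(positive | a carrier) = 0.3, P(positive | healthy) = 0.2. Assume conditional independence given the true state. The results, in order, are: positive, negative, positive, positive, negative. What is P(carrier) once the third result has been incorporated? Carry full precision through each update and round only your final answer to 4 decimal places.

0.6632

Apply Bayes' rule sequentially, carrying P(carrier) forward.
After 'positive': P(carrier) = 0.3·0.5000 / (0.3·0.5000 + 0.2·0.5000) ≈ 0.6000
After 'negative': P(carrier) = 0.7·0.6000 / (0.7·0.6000 + 0.8·0.4000) ≈ 0.5676
After 'positive': P(carrier) = 0.3·0.5676 / (0.3·0.5676 + 0.2·0.4324) ≈ 0.6632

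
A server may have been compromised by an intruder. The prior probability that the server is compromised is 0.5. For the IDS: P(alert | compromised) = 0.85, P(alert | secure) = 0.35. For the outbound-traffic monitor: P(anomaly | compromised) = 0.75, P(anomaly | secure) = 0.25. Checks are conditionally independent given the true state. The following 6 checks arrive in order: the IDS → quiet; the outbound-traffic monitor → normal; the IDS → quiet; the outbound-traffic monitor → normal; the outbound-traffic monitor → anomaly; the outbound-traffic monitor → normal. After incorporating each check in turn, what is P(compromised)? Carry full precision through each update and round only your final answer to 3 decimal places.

Each posterior becomes the prior for the next update.
After the IDS='quiet': P(compromised) = 0.15·0.5000 / (0.15·0.5000 + 0.65·0.5000) ≈ 0.1875
After the outbound-traffic monitor='normal': P(compromised) = 0.25·0.1875 / (0.25·0.1875 + 0.75·0.8125) ≈ 0.0714
After the IDS='quiet': P(compromised) = 0.15·0.0714 / (0.15·0.0714 + 0.65·0.9286) ≈ 0.0174
After the outbound-traffic monitor='normal': P(compromised) = 0.25·0.0174 / (0.25·0.0174 + 0.75·0.9826) ≈ 0.0059
After the outbound-traffic monitor='anomaly': P(compromised) = 0.75·0.0059 / (0.75·0.0059 + 0.25·0.9941) ≈ 0.0174
After the outbound-traffic monitor='normal': P(compromised) = 0.25·0.0174 / (0.25·0.0174 + 0.75·0.9826) ≈ 0.0059

0.006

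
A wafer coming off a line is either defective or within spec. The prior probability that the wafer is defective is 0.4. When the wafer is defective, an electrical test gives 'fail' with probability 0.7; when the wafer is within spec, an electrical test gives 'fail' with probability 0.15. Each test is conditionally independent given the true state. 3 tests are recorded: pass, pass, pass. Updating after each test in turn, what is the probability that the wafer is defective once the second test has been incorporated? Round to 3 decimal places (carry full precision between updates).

Each posterior becomes the prior for the next update.
After 'pass': P(defective) = 0.3·0.4000 / (0.3·0.4000 + 0.85·0.6000) ≈ 0.1905
After 'pass': P(defective) = 0.3·0.1905 / (0.3·0.1905 + 0.85·0.8095) ≈ 0.0767

0.077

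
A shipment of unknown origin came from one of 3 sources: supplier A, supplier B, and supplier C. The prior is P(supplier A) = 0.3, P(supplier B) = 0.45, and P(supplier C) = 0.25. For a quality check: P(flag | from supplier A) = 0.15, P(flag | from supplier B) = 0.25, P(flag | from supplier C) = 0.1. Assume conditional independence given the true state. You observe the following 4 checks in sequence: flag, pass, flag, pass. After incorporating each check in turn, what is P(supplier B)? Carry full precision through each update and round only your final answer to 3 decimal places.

0.696

Apply Bayes' rule sequentially, carrying P(supplier B) forward.
After 'flag': normaliser = 0.15·0.3000 + 0.25·0.4500 + 0.1·0.2500; P(supplier A) ≈ 0.2466, P(supplier B) ≈ 0.6164, P(supplier C) ≈ 0.1370
After 'pass': normaliser = 0.85·0.2466 + 0.75·0.6164 + 0.9·0.1370; P(supplier A) ≈ 0.2636, P(supplier B) ≈ 0.5814, P(supplier C) ≈ 0.1550
After 'flag': normaliser = 0.15·0.2636 + 0.25·0.5814 + 0.1·0.1550; P(supplier A) ≈ 0.1973, P(supplier B) ≈ 0.7253, P(supplier C) ≈ 0.0774
After 'pass': normaliser = 0.85·0.1973 + 0.75·0.7253 + 0.9·0.0774; P(supplier A) ≈ 0.2146, P(supplier B) ≈ 0.6962, P(supplier C) ≈ 0.0891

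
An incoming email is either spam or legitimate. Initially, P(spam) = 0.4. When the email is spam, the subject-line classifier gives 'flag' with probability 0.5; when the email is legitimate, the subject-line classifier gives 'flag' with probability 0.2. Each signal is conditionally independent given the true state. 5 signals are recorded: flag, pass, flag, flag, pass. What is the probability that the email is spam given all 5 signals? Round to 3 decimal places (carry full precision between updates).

0.803

After 'flag': P(spam) = 0.5·0.4000 / (0.5·0.4000 + 0.2·0.6000) ≈ 0.6250
After 'pass': P(spam) = 0.5·0.6250 / (0.5·0.6250 + 0.8·0.3750) ≈ 0.5102
After 'flag': P(spam) = 0.5·0.5102 / (0.5·0.5102 + 0.2·0.4898) ≈ 0.7225
After 'flag': P(spam) = 0.5·0.7225 / (0.5·0.7225 + 0.2·0.2775) ≈ 0.8669
After 'pass': P(spam) = 0.5·0.8669 / (0.5·0.8669 + 0.8·0.1331) ≈ 0.8027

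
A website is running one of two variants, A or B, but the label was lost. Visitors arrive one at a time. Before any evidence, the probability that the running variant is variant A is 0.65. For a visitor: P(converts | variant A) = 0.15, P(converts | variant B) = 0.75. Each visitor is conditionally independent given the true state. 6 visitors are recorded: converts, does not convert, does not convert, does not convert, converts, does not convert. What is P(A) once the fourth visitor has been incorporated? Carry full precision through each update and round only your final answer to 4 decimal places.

After 'converts': P(A) = 0.15·0.6500 / (0.15·0.6500 + 0.75·0.3500) ≈ 0.2708
After 'does not convert': P(A) = 0.85·0.2708 / (0.85·0.2708 + 0.25·0.7292) ≈ 0.5581
After 'does not convert': P(A) = 0.85·0.5581 / (0.85·0.5581 + 0.25·0.4419) ≈ 0.8111
After 'does not convert': P(A) = 0.85·0.8111 / (0.85·0.8111 + 0.25·0.1889) ≈ 0.9359

0.9359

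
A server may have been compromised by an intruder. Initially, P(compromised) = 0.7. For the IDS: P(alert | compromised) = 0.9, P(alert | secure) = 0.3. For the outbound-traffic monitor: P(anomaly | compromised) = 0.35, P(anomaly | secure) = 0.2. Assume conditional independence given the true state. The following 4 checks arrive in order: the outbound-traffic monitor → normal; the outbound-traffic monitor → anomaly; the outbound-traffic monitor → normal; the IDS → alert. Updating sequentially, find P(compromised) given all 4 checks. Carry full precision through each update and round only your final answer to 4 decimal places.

After the outbound-traffic monitor='normal': P(compromised) = 0.65·0.7000 / (0.65·0.7000 + 0.8·0.3000) ≈ 0.6547
After the outbound-traffic monitor='anomaly': P(compromised) = 0.35·0.6547 / (0.35·0.6547 + 0.2·0.3453) ≈ 0.7684
After the outbound-traffic monitor='normal': P(compromised) = 0.65·0.7684 / (0.65·0.7684 + 0.8·0.2316) ≈ 0.7294
After the IDS='alert': P(compromised) = 0.9·0.7294 / (0.9·0.7294 + 0.3·0.2706) ≈ 0.8900

0.8900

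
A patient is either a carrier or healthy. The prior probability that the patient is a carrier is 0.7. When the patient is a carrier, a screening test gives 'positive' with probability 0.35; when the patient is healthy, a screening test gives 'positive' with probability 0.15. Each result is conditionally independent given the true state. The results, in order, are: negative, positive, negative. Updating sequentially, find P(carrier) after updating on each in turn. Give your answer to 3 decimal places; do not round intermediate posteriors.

Each posterior becomes the prior for the next update.
After 'negative': P(carrier) = 0.65·0.7000 / (0.65·0.7000 + 0.85·0.3000) ≈ 0.6408
After 'positive': P(carrier) = 0.35·0.6408 / (0.35·0.6408 + 0.15·0.3592) ≈ 0.8063
After 'negative': P(carrier) = 0.65·0.8063 / (0.65·0.8063 + 0.85·0.1937) ≈ 0.7610

0.761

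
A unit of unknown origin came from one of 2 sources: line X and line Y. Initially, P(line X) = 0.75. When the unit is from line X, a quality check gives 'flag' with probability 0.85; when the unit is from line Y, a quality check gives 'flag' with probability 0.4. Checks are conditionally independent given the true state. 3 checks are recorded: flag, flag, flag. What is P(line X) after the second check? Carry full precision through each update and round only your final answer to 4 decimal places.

0.9313

After 'flag': P(line X) = 0.85·0.7500 / (0.85·0.7500 + 0.4·0.2500) ≈ 0.8644
After 'flag': P(line X) = 0.85·0.8644 / (0.85·0.8644 + 0.4·0.1356) ≈ 0.9313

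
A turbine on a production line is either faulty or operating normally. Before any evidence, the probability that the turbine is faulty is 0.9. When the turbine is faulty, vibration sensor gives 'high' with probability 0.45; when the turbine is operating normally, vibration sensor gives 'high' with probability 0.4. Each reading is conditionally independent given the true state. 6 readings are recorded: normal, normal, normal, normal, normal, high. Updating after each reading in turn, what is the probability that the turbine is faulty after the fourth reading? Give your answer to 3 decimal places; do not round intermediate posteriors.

Each posterior becomes the prior for the next update.
After 'normal': P(faulty) = 0.55·0.9000 / (0.55·0.9000 + 0.6·0.1000) ≈ 0.8919
After 'normal': P(faulty) = 0.55·0.8919 / (0.55·0.8919 + 0.6·0.1081) ≈ 0.8832
After 'normal': P(faulty) = 0.55·0.8832 / (0.55·0.8832 + 0.6·0.1168) ≈ 0.8739
After 'normal': P(faulty) = 0.55·0.8739 / (0.55·0.8739 + 0.6·0.1261) ≈ 0.8640

0.864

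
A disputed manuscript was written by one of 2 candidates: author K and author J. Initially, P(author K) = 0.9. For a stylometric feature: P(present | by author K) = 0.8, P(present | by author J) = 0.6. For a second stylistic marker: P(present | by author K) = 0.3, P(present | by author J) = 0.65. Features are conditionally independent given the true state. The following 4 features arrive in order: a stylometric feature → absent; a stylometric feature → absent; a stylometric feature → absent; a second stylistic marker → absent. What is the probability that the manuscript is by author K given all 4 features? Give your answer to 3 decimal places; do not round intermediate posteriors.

0.692

After a stylometric feature='absent': P(author K) = 0.2·0.9000 / (0.2·0.9000 + 0.4·0.1000) ≈ 0.8182
After a stylometric feature='absent': P(author K) = 0.2·0.8182 / (0.2·0.8182 + 0.4·0.1818) ≈ 0.6923
After a stylometric feature='absent': P(author K) = 0.2·0.6923 / (0.2·0.6923 + 0.4·0.3077) ≈ 0.5294
After a second stylistic marker='absent': P(author K) = 0.7·0.5294 / (0.7·0.5294 + 0.35·0.4706) ≈ 0.6923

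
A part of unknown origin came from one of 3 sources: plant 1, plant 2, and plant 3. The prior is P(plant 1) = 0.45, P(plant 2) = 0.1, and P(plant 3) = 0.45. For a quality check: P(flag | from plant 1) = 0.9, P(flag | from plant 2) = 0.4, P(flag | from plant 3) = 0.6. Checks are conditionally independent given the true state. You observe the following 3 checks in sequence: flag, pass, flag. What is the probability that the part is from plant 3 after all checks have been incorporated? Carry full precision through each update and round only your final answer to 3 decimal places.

Apply Bayes' rule sequentially, carrying P(plant 3) forward.
After 'flag': normaliser = 0.9·0.4500 + 0.4·0.1000 + 0.6·0.4500; P(plant 1) ≈ 0.5664, P(plant 2) ≈ 0.0559, P(plant 3) ≈ 0.3776
After 'pass': normaliser = 0.1·0.5664 + 0.6·0.0559 + 0.4·0.3776; P(plant 1) ≈ 0.2348, P(plant 2) ≈ 0.1391, P(plant 3) ≈ 0.6261
After 'flag': normaliser = 0.9·0.2348 + 0.4·0.1391 + 0.6·0.6261; P(plant 1) ≈ 0.3288, P(plant 2) ≈ 0.0866, P(plant 3) ≈ 0.5846

0.585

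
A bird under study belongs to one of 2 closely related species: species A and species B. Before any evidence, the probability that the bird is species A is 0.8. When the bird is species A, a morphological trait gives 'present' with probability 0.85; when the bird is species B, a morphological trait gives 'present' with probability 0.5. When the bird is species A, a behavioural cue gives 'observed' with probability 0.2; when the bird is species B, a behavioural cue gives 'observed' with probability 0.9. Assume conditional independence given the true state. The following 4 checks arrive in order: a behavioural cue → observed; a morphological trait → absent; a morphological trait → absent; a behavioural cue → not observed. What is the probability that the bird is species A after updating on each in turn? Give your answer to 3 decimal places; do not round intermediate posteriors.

After a behavioural cue='observed': P(species A) = 0.2·0.8000 / (0.2·0.8000 + 0.9·0.2000) ≈ 0.4706
After a morphological trait='absent': P(species A) = 0.15·0.4706 / (0.15·0.4706 + 0.5·0.5294) ≈ 0.2105
After a morphological trait='absent': P(species A) = 0.15·0.2105 / (0.15·0.2105 + 0.5·0.7895) ≈ 0.0741
After a behavioural cue='not observed': P(species A) = 0.8·0.0741 / (0.8·0.0741 + 0.1·0.9259) ≈ 0.3902

0.390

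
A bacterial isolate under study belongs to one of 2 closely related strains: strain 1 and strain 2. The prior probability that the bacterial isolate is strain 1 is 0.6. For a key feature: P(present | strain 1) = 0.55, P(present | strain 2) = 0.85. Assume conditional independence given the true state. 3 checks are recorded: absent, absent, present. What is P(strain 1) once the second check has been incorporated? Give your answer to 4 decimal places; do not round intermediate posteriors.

0.9310

After 'absent': P(strain 1) = 0.45·0.6000 / (0.45·0.6000 + 0.15·0.4000) ≈ 0.8182
After 'absent': P(strain 1) = 0.45·0.8182 / (0.45·0.8182 + 0.15·0.1818) ≈ 0.9310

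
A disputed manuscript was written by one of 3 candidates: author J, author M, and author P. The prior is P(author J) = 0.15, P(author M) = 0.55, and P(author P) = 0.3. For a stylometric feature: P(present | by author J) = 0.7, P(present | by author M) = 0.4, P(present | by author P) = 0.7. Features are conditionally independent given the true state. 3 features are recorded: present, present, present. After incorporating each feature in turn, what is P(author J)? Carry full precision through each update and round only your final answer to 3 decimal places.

0.271

After 'present': normaliser = 0.7·0.1500 + 0.4·0.5500 + 0.7·0.3000; P(author J) ≈ 0.1963, P(author M) ≈ 0.4112, P(author P) ≈ 0.3925
After 'present': normaliser = 0.7·0.1963 + 0.4·0.4112 + 0.7·0.3925; P(author J) ≈ 0.2382, P(author M) ≈ 0.2853, P(author P) ≈ 0.4765
After 'present': normaliser = 0.7·0.2382 + 0.4·0.2853 + 0.7·0.4765; P(author J) ≈ 0.2714, P(author M) ≈ 0.1857, P(author P) ≈ 0.5429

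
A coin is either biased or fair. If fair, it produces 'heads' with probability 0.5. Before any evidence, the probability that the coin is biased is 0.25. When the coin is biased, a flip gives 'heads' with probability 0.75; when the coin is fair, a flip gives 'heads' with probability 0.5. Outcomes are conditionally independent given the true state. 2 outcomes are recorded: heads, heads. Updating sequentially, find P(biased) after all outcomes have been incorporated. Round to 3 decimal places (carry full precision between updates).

0.429

After 'heads': P(biased) = 0.75·0.2500 / (0.75·0.2500 + 0.5·0.7500) ≈ 0.3333
After 'heads': P(biased) = 0.75·0.3333 / (0.75·0.3333 + 0.5·0.6667) ≈ 0.4286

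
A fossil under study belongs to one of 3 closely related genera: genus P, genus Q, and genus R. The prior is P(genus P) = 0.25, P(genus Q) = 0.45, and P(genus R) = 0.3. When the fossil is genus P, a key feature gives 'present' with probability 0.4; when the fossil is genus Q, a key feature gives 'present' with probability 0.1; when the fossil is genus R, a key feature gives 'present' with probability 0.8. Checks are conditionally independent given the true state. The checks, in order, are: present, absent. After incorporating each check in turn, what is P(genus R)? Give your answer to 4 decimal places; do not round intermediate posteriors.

After 'present': normaliser = 0.4·0.2500 + 0.1·0.4500 + 0.8·0.3000; P(genus P) ≈ 0.2597, P(genus Q) ≈ 0.1169, P(genus R) ≈ 0.6234
After 'absent': normaliser = 0.6·0.2597 + 0.9·0.1169 + 0.2·0.6234; P(genus P) ≈ 0.4040, P(genus Q) ≈ 0.2727, P(genus R) ≈ 0.3232

0.3232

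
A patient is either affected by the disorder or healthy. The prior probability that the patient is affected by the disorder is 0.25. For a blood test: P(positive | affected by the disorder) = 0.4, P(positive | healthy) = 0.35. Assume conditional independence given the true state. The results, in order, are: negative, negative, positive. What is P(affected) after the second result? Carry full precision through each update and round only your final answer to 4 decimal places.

After 'negative': P(affected) = 0.6·0.2500 / (0.6·0.2500 + 0.65·0.7500) ≈ 0.2353
After 'negative': P(affected) = 0.6·0.2353 / (0.6·0.2353 + 0.65·0.7647) ≈ 0.2212

0.2212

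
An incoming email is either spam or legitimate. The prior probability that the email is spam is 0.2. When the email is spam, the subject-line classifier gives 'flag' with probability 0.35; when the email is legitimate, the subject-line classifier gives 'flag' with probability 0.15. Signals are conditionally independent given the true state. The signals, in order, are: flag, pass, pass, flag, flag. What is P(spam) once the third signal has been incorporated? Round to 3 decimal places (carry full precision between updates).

0.254

Apply Bayes' rule sequentially, carrying P(spam) forward.
After 'flag': P(spam) = 0.35·0.2000 / (0.35·0.2000 + 0.15·0.8000) ≈ 0.3684
After 'pass': P(spam) = 0.65·0.3684 / (0.65·0.3684 + 0.85·0.6316) ≈ 0.3085
After 'pass': P(spam) = 0.65·0.3085 / (0.65·0.3085 + 0.85·0.6915) ≈ 0.2544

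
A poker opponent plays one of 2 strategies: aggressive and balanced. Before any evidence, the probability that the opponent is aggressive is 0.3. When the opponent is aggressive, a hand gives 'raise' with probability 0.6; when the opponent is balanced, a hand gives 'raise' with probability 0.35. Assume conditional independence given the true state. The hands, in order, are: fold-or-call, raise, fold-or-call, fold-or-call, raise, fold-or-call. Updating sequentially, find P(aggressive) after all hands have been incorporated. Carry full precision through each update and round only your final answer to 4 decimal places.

0.1530

After 'fold-or-call': P(aggressive) = 0.4·0.3000 / (0.4·0.3000 + 0.65·0.7000) ≈ 0.2087
After 'raise': P(aggressive) = 0.6·0.2087 / (0.6·0.2087 + 0.35·0.7913) ≈ 0.3114
After 'fold-or-call': P(aggressive) = 0.4·0.3114 / (0.4·0.3114 + 0.65·0.6886) ≈ 0.2177
After 'fold-or-call': P(aggressive) = 0.4·0.2177 / (0.4·0.2177 + 0.65·0.7823) ≈ 0.1462
After 'raise': P(aggressive) = 0.6·0.1462 / (0.6·0.1462 + 0.35·0.8538) ≈ 0.2269
After 'fold-or-call': P(aggressive) = 0.4·0.2269 / (0.4·0.2269 + 0.65·0.7731) ≈ 0.1530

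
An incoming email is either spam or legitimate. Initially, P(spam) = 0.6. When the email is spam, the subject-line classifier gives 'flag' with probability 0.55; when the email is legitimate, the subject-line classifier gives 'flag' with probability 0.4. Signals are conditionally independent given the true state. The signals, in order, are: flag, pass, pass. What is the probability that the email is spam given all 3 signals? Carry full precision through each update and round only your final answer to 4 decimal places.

0.5371

After 'flag': P(spam) = 0.55·0.6000 / (0.55·0.6000 + 0.4·0.4000) ≈ 0.6735
After 'pass': P(spam) = 0.45·0.6735 / (0.45·0.6735 + 0.6·0.3265) ≈ 0.6074
After 'pass': P(spam) = 0.45·0.6074 / (0.45·0.6074 + 0.6·0.3926) ≈ 0.5371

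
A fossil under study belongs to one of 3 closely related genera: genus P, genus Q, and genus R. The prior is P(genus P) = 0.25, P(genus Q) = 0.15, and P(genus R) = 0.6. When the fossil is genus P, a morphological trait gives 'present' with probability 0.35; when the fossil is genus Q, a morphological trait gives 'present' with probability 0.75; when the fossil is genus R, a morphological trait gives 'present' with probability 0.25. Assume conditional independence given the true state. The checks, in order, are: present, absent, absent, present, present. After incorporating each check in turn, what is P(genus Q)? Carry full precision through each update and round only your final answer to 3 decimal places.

Each posterior becomes the prior for the next update.
After 'present': normaliser = 0.35·0.2500 + 0.75·0.1500 + 0.25·0.6000; P(genus P) ≈ 0.2500, P(genus Q) ≈ 0.3214, P(genus R) ≈ 0.4286
After 'absent': normaliser = 0.65·0.2500 + 0.25·0.3214 + 0.75·0.4286; P(genus P) ≈ 0.2880, P(genus Q) ≈ 0.1424, P(genus R) ≈ 0.5696
After 'absent': normaliser = 0.65·0.2880 + 0.25·0.1424 + 0.75·0.5696; P(genus P) ≈ 0.2880, P(genus Q) ≈ 0.0548, P(genus R) ≈ 0.6573
After 'present': normaliser = 0.35·0.2880 + 0.75·0.0548 + 0.25·0.6573; P(genus P) ≈ 0.3292, P(genus Q) ≈ 0.1342, P(genus R) ≈ 0.5367
After 'present': normaliser = 0.35·0.3292 + 0.75·0.1342 + 0.25·0.5367; P(genus P) ≈ 0.3292, P(genus Q) ≈ 0.2875, P(genus R) ≈ 0.3833

0.287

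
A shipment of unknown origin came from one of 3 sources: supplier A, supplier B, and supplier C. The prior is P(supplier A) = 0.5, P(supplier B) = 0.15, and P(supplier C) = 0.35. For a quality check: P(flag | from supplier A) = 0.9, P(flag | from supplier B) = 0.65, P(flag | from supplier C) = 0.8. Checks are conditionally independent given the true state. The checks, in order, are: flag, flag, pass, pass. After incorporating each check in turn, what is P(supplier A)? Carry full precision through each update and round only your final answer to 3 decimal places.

0.195

Apply Bayes' rule sequentially, carrying P(supplier A) forward.
After 'flag': normaliser = 0.9·0.5000 + 0.65·0.1500 + 0.8·0.3500; P(supplier A) ≈ 0.5438, P(supplier B) ≈ 0.1178, P(supplier C) ≈ 0.3384
After 'flag': normaliser = 0.9·0.5438 + 0.65·0.1178 + 0.8·0.3384; P(supplier A) ≈ 0.5849, P(supplier B) ≈ 0.0915, P(supplier C) ≈ 0.3235
After 'pass': normaliser = 0.1·0.5849 + 0.35·0.0915 + 0.2·0.3235; P(supplier A) ≈ 0.3768, P(supplier B) ≈ 0.2064, P(supplier C) ≈ 0.4168
After 'pass': normaliser = 0.1·0.3768 + 0.35·0.2064 + 0.2·0.4168; P(supplier A) ≈ 0.1950, P(supplier B) ≈ 0.3737, P(supplier C) ≈ 0.4313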